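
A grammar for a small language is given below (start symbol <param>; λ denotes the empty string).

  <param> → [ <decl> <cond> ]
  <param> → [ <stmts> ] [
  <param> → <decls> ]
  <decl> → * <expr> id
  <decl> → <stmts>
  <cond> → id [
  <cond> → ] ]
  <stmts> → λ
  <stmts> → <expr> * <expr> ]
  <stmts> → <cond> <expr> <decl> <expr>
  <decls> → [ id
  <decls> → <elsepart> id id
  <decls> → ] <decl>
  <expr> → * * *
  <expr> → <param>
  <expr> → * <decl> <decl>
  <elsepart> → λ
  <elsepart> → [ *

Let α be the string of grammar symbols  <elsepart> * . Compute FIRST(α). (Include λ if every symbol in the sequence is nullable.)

{ *, [ }

Add FIRST(<elsepart>)\{λ} = { [ }; <elsepart> is nullable, continue.
* is a terminal; add {*} and stop.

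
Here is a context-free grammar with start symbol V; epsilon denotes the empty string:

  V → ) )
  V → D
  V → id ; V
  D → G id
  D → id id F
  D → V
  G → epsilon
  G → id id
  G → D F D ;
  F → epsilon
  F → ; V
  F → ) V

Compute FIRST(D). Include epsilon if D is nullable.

From D → G id: G nullable, take FIRST(G) ∪ {id} = { ), id }.
D → id id F contributes {id}.
From D → V: add FIRST(V) = { ), id }.
Union: FIRST(D) = { ), id }.

{ ), id }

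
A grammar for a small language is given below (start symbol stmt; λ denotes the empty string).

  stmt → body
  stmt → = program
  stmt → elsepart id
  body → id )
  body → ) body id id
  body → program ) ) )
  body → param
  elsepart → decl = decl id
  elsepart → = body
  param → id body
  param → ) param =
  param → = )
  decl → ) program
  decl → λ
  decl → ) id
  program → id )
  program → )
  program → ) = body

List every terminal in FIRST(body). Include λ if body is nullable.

body → id ) contributes {id}.
body → ) body id id contributes {)}.
From body → program ) ) ): add FIRST(program) = { ), id }.
From body → param: add FIRST(param) = { ), =, id }.
Union: FIRST(body) = { ), =, id }.

{ ), =, id }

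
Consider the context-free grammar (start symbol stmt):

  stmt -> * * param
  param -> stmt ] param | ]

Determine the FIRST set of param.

{ *, ] }

From param -> stmt ] param: add FIRST(stmt) = { * }.
param -> ] contributes {]}.
Union: FIRST(param) = { *, ] }.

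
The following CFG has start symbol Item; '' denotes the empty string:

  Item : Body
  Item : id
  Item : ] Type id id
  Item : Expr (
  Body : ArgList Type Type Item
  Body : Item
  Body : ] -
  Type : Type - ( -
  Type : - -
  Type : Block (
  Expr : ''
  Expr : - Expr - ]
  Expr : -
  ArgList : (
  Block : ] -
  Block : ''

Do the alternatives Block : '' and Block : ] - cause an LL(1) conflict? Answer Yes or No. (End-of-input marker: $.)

No

FIRST('') = { '' } and FIRST(] -) = { ] }.
The first is nullable but FOLLOW(Block) = { ( } is disjoint from FIRST of the second.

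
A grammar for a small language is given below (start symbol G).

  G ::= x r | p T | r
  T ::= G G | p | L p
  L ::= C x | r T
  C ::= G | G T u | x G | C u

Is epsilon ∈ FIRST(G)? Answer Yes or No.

No

No nonterminal in this grammar is nullable.
No production of G has an RHS whose symbols are all nullable, so G is not nullable.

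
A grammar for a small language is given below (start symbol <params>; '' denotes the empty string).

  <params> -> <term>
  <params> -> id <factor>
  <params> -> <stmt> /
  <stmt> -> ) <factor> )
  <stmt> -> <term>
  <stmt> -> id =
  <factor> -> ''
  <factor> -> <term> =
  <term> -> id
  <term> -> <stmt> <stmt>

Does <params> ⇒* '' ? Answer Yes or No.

No

Nullable nonterminals: <factor>.
No production of <params> has an RHS whose symbols are all nullable, so <params> is not nullable.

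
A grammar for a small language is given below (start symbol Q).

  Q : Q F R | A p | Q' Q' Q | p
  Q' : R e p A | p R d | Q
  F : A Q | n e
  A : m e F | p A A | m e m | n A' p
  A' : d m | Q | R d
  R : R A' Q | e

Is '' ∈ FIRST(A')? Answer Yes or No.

No nonterminal in this grammar is nullable.
No production of A' has an RHS whose symbols are all nullable, so A' is not nullable.

No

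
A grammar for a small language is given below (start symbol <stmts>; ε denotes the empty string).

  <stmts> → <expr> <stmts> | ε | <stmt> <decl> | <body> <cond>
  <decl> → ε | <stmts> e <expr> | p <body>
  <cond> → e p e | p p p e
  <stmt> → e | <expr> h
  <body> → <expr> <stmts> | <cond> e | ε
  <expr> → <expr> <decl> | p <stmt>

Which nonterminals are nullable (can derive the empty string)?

{ <body>, <decl>, <stmts> }

Directly nullable (have an ε-production): <stmts>, <decl>, <body>.
No other nonterminal has a production whose RHS symbols are all nullable.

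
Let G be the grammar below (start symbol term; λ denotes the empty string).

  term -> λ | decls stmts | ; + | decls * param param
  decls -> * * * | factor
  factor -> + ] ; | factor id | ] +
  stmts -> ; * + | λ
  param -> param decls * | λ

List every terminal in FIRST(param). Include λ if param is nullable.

{ *, +, ], λ }

From param -> param decls *: param nullable, take FIRST(param) ∪ FIRST(decls) = { *, +, ] }.
param -> λ contributes λ.
Union: FIRST(param) = { *, +, ], λ }.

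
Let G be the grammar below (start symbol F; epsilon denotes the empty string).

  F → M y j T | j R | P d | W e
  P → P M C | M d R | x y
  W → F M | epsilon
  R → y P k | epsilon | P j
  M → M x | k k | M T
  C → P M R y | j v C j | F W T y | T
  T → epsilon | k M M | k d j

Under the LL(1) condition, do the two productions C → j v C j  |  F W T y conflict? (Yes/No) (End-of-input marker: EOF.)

FIRST(j v C j) = { j } and FIRST(F W T y) = { e, j, k, x }.
Both contain j, so the two alternatives are not disjoint — LL(1) conflict.

Yes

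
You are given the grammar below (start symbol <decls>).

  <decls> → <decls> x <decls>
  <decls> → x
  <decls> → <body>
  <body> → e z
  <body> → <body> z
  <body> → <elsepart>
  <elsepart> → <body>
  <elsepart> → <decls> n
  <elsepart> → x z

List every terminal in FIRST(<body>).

{ e, x }

<body> → e z contributes {e}.
From <body> → <body> z: add FIRST(<body>) = { e, x }.
From <body> → <elsepart>: add FIRST(<elsepart>) = { e, x }.
Union: FIRST(<body>) = { e, x }.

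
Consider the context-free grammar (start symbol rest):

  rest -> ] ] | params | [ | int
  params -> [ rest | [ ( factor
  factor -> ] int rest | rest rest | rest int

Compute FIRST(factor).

{ [, ], int }

factor -> ] int rest contributes {]}.
From factor -> rest rest: add FIRST(rest) = { [, ], int }.
From factor -> rest int: add FIRST(rest) = { [, ], int }.
Union: FIRST(factor) = { [, ], int }.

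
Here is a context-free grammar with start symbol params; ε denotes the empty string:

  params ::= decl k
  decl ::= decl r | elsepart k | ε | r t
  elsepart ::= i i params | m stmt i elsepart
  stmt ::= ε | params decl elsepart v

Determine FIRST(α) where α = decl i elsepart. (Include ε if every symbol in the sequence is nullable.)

{ i, m, r }

Add FIRST(decl)\{ε} = { i, m, r }; decl is nullable, continue.
i is a terminal; add {i} and stop.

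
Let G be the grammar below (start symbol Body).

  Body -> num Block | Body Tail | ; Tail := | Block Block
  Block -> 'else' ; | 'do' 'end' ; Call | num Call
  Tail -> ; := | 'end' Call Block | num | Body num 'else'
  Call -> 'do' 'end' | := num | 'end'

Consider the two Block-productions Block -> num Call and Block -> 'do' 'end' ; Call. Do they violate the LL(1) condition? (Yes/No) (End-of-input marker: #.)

FIRST(num Call) = { num } and FIRST('do' 'end' ; Call) = { 'do' }.
The FIRST sets are disjoint and neither alternative is nullable — no conflict.

No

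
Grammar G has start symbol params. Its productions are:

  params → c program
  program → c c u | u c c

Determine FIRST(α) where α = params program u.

Add FIRST(params) = { c }; params is not nullable, stop.

{ c }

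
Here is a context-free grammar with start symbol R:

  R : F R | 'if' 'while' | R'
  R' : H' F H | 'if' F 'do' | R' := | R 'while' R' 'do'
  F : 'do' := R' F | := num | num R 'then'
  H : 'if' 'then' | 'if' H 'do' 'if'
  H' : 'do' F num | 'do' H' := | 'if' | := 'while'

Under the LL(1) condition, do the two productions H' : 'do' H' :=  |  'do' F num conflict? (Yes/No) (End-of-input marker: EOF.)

Yes

FIRST('do' H' :=) = { 'do' } and FIRST('do' F num) = { 'do' }.
Both contain 'do', so the two alternatives are not disjoint — LL(1) conflict.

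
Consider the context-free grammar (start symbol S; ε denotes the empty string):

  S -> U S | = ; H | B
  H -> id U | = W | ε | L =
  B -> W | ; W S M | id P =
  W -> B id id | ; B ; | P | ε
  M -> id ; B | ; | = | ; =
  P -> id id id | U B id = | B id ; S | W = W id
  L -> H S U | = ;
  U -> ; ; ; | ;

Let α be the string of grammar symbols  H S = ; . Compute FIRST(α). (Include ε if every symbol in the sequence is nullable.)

{ ;, =, id }

Add FIRST(H)\{ε} = { ;, =, id }; H is nullable, continue.
Add FIRST(S)\{ε} = { ;, =, id }; S is nullable, continue.
= is a terminal; add {=} and stop.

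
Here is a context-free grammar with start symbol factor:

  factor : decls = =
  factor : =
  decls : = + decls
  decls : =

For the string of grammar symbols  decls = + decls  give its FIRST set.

{ = }

Add FIRST(decls) = { = }; decls is not nullable, stop.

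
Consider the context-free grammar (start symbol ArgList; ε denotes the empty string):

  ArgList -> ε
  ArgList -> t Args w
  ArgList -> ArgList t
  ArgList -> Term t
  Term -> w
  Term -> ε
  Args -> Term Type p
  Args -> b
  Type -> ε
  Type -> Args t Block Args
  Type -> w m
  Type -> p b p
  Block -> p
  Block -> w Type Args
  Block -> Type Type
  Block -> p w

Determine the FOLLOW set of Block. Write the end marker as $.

In Type -> Args t Block Args: add FIRST(Args) = { b, p, w }.
Union: FOLLOW(Block) = { b, p, w }.

{ b, p, w }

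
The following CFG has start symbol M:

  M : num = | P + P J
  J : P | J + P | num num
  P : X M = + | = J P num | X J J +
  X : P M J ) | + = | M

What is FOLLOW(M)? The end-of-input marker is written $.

{ $, +, =, num }

M is the start symbol, so $ ∈ FOLLOW(M).
In P : X M = +: add FIRST(= +) = { = }.
In X : P M J ): add FIRST(J )) = { +, =, num }.
In X : M: M is at the end, add FOLLOW(X) = { +, =, num }.
Union: FOLLOW(M) = { $, +, =, num }.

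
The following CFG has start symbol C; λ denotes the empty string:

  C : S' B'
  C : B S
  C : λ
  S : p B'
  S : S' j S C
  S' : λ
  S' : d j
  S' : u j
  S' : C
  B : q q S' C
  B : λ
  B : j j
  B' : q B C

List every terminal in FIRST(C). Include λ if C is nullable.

From C : S' B': S' nullable, take FIRST(S') ∪ FIRST(B') = { d, j, p, q, u }.
From C : B S: B nullable, take FIRST(B) ∪ FIRST(S) = { d, j, p, q, u }.
C : λ contributes λ.
Union: FIRST(C) = { d, j, p, q, u, λ }.

{ d, j, p, q, u, λ }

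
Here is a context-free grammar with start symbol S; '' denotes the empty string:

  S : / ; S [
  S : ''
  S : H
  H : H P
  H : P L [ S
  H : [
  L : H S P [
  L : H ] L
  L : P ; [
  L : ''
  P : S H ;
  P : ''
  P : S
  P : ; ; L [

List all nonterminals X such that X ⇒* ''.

Directly nullable (have an ''-production): S, L, P.
No other nonterminal has a production whose RHS symbols are all nullable.

{ L, P, S }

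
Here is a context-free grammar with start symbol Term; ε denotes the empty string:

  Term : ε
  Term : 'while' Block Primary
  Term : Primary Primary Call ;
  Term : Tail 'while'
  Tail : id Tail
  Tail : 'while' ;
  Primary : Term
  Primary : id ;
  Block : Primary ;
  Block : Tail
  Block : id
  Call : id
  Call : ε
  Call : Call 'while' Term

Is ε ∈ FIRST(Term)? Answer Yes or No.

Term has an ε-production, so Term ⇒ ε.

Yes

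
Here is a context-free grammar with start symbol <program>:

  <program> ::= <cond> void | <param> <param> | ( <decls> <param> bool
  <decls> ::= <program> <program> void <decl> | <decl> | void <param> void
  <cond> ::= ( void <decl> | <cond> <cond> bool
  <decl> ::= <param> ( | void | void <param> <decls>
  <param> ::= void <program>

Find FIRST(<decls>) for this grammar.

From <decls> ::= <program> <program> void <decl>: add FIRST(<program>) = { (, void }.
From <decls> ::= <decl>: add FIRST(<decl>) = { void }.
<decls> ::= void <param> void contributes {void}.
Union: FIRST(<decls>) = { (, void }.

{ (, void }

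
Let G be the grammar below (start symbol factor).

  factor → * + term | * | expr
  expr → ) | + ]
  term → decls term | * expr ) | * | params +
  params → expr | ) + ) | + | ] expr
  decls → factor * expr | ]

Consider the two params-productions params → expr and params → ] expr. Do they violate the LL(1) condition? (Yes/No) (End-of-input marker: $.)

FIRST(expr) = { ), + } and FIRST(] expr) = { ] }.
The FIRST sets are disjoint and neither alternative is nullable — no conflict.

No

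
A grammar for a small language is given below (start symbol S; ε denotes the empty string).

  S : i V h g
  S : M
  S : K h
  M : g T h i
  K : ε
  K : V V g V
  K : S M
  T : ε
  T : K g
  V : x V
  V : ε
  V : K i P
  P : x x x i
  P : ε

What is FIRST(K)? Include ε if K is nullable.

{ g, h, i, x, ε }

K : ε contributes ε.
From K : V V g V: V, V nullable, take FIRST(V) ∪ FIRST(V) ∪ {g} = { g, h, i, x }.
From K : S M: add FIRST(S) = { g, h, i, x }.
Union: FIRST(K) = { g, h, i, x, ε }.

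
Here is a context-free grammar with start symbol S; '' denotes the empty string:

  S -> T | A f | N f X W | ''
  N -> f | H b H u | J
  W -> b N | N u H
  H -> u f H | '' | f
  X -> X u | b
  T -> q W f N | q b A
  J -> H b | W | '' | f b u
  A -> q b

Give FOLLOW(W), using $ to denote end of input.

In S -> N f X W: W is at the end, add FOLLOW(S) = { $ }.
In T -> q W f N: add FIRST(f N) = { f }.
In J -> W: W is at the end, add FOLLOW(J) = { $, f, u }.
Union: FOLLOW(W) = { $, f, u }.

{ $, f, u }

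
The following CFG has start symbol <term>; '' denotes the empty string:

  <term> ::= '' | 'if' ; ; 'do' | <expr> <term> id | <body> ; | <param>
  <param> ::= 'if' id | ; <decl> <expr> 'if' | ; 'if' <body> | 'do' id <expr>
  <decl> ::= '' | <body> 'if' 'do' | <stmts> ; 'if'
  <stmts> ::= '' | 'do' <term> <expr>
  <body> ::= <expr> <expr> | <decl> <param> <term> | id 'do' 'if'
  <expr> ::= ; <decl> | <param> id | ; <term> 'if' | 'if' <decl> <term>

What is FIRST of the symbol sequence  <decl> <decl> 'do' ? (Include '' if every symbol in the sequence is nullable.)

{ 'do', 'if', ;, id }

Add FIRST(<decl>)\{''} = { 'do', 'if', ;, id }; <decl> is nullable, continue.
Add FIRST(<decl>)\{''} = { 'do', 'if', ;, id }; <decl> is nullable, continue.
'do' is a terminal; add {'do'} and stop.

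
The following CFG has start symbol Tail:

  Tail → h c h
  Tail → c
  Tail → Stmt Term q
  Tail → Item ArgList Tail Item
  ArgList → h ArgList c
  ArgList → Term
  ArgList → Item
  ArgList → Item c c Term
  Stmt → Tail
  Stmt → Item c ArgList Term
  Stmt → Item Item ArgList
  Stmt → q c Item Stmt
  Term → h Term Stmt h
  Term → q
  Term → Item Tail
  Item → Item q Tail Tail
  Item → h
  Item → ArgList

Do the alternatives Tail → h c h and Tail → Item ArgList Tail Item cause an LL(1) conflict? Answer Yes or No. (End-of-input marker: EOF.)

Yes

FIRST(h c h) = { h } and FIRST(Item ArgList Tail Item) = { h, q }.
Both contain h, so the two alternatives are not disjoint — LL(1) conflict.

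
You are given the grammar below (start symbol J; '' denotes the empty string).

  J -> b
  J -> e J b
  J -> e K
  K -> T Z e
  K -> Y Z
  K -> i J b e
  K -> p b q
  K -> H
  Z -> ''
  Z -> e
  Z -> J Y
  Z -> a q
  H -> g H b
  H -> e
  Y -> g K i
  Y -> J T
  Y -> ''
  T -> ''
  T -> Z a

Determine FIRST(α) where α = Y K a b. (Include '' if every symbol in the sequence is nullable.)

{ a, b, e, g, i, p }

Add FIRST(Y)\{''} = { b, e, g }; Y is nullable, continue.
Add FIRST(K)\{''} = { a, b, e, g, i, p }; K is nullable, continue.
a is a terminal; add {a} and stop.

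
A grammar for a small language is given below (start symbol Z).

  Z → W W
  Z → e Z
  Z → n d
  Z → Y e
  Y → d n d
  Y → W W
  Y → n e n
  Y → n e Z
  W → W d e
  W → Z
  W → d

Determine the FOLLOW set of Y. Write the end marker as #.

In Z → Y e: add FIRST(e) = { e }.
Union: FOLLOW(Y) = { e }.

{ e }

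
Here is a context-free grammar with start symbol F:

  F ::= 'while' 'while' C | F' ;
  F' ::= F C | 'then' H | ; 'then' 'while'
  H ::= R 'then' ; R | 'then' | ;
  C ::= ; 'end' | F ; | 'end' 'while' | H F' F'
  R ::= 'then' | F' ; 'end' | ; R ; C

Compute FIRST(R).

R ::= 'then' contributes {'then'}.
From R ::= F' ; 'end': add FIRST(F') = { 'then', 'while', ; }.
R ::= ; R ; C contributes {;}.
Union: FIRST(R) = { 'then', 'while', ; }.

{ 'then', 'while', ; }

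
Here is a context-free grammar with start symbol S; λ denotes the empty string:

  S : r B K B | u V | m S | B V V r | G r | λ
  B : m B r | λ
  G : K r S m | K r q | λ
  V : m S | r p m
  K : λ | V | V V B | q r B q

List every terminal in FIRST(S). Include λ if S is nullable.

S : r B K B contributes {r}.
S : u V contributes {u}.
S : m S contributes {m}.
From S : B V V r: B nullable, take FIRST(B) ∪ FIRST(V) = { m, r }.
From S : G r: G nullable, take FIRST(G) ∪ {r} = { m, q, r }.
S : λ contributes λ.
Union: FIRST(S) = { m, q, r, u, λ }.

{ m, q, r, u, λ }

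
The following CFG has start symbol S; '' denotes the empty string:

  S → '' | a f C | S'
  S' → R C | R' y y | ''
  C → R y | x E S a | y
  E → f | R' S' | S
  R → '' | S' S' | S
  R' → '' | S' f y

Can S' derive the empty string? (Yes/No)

S' has an ''-production, so S' ⇒ ''.

Yes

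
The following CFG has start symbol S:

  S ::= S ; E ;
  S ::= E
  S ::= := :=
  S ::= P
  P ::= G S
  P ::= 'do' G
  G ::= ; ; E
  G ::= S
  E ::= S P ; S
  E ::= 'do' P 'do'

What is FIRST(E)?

{ 'do', :=, ; }

From E ::= S P ; S: add FIRST(S) = { 'do', :=, ; }.
E ::= 'do' P 'do' contributes {'do'}.
Union: FIRST(E) = { 'do', :=, ; }.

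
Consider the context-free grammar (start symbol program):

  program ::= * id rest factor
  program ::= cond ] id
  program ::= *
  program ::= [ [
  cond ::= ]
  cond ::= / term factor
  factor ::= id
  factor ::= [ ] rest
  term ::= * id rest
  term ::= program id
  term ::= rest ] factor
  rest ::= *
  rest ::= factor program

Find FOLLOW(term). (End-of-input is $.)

{ [, id }

In cond ::= / term factor: add FIRST(factor) = { [, id }.
Union: FOLLOW(term) = { [, id }.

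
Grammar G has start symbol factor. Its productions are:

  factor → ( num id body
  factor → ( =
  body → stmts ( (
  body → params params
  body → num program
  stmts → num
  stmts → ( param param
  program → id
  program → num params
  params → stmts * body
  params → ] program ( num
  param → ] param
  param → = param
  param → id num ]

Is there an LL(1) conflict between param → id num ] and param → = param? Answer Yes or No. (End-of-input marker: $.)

No

FIRST(id num ]) = { id } and FIRST(= param) = { = }.
The FIRST sets are disjoint and neither alternative is nullable — no conflict.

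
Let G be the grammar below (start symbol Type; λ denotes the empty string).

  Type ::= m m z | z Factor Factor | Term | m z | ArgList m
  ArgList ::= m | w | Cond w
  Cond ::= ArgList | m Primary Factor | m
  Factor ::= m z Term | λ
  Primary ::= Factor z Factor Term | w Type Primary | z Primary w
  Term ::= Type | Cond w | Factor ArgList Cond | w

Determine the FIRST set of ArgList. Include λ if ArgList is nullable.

ArgList ::= m contributes {m}.
ArgList ::= w contributes {w}.
From ArgList ::= Cond w: add FIRST(Cond) = { m, w }.
Union: FIRST(ArgList) = { m, w }.

{ m, w }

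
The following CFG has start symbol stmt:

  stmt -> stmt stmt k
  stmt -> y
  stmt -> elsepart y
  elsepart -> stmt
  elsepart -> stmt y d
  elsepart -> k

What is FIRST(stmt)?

From stmt -> stmt stmt k: add FIRST(stmt) = { k, y }.
stmt -> y contributes {y}.
From stmt -> elsepart y: add FIRST(elsepart) = { k, y }.
Union: FIRST(stmt) = { k, y }.

{ k, y }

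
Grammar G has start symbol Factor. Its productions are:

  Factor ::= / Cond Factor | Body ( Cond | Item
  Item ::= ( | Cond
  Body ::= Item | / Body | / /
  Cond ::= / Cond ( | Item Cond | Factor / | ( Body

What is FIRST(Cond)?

{ (, / }

Cond ::= / Cond ( contributes {/}.
From Cond ::= Item Cond: add FIRST(Item) = { (, / }.
From Cond ::= Factor /: add FIRST(Factor) = { (, / }.
Cond ::= ( Body contributes {(}.
Union: FIRST(Cond) = { (, / }.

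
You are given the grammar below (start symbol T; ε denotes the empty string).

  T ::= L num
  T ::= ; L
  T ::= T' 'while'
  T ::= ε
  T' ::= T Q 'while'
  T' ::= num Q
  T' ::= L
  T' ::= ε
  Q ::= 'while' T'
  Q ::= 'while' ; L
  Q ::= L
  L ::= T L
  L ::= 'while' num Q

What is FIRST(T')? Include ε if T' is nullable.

From T' ::= T Q 'while': T nullable, take FIRST(T) ∪ FIRST(Q) = { 'while', ;, num }.
T' ::= num Q contributes {num}.
From T' ::= L: add FIRST(L) = { 'while', ;, num }.
T' ::= ε contributes ε.
Union: FIRST(T') = { 'while', ;, num, ε }.

{ 'while', ;, num, ε }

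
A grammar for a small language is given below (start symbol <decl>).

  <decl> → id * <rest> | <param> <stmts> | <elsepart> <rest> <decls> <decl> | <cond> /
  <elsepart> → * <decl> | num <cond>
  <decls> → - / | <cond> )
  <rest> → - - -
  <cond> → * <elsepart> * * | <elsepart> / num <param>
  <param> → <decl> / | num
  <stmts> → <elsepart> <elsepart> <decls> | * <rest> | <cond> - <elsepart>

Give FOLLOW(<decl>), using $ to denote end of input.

<decl> is the start symbol, so $ ∈ FOLLOW(<decl>).
In <decl> → <elsepart> <rest> <decls> <decl>: <decl> is at the end, add FOLLOW(<decl>) = { $, *, -, /, num }.
In <elsepart> → * <decl>: <decl> is at the end, add FOLLOW(<elsepart>) = { $, *, -, /, num }.
In <param> → <decl> /: add FIRST(/) = { / }.
Union: FOLLOW(<decl>) = { $, *, -, /, num }.

{ $, *, -, /, num }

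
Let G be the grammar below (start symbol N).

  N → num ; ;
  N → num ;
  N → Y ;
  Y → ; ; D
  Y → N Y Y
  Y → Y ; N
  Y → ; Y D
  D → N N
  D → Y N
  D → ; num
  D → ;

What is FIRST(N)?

N → num ; ; contributes {num}.
N → num ; contributes {num}.
From N → Y ;: add FIRST(Y) = { ;, num }.
Union: FIRST(N) = { ;, num }.

{ ;, num }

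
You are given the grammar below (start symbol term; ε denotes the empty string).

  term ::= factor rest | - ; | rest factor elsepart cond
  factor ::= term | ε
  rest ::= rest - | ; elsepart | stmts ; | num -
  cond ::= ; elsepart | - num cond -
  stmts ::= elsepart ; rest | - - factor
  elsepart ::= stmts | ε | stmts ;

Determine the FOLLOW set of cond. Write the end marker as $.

{ $, -, ;, num }

In term ::= rest factor elsepart cond: cond is at the end, add FOLLOW(term) = { $, -, ;, num }.
In cond ::= - num cond -: add FIRST(-) = { - }.
Union: FOLLOW(cond) = { $, -, ;, num }.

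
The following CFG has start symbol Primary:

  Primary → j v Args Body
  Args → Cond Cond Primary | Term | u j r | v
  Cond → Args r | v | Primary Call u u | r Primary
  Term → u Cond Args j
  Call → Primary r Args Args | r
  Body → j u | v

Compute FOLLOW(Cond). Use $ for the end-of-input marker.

In Args → Cond Cond Primary: add FIRST(Cond Primary) = { j, r, u, v }.
In Args → Cond Cond Primary: add FIRST(Primary) = { j }.
In Term → u Cond Args j: add FIRST(Args j) = { j, r, u, v }.
Union: FOLLOW(Cond) = { j, r, u, v }.

{ j, r, u, v }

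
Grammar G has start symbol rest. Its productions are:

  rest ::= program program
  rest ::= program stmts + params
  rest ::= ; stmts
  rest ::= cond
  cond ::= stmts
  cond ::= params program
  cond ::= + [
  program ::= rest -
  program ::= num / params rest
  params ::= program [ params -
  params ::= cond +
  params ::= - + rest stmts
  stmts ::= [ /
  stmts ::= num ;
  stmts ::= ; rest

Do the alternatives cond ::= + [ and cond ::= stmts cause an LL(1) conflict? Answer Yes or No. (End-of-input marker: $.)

FIRST(+ [) = { + } and FIRST(stmts) = { ;, [, num }.
The FIRST sets are disjoint and neither alternative is nullable — no conflict.

No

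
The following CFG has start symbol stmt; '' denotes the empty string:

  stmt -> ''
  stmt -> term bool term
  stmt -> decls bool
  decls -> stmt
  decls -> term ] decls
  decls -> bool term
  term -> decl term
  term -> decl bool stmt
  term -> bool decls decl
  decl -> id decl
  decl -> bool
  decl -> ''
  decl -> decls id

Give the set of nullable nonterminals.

Directly nullable (have an ''-production): stmt, decl.
decls -> stmt with every symbol nullable, so decls is nullable.
No other nonterminal has a production whose RHS symbols are all nullable.

{ decl, decls, stmt }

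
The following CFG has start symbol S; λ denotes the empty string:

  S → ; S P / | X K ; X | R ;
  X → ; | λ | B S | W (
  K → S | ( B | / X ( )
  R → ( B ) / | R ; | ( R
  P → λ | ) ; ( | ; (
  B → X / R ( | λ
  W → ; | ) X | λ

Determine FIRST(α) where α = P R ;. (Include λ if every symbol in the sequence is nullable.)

Add FIRST(P)\{λ} = { ), ; }; P is nullable, continue.
Add FIRST(R) = { ( }; R is not nullable, stop.

{ (, ), ; }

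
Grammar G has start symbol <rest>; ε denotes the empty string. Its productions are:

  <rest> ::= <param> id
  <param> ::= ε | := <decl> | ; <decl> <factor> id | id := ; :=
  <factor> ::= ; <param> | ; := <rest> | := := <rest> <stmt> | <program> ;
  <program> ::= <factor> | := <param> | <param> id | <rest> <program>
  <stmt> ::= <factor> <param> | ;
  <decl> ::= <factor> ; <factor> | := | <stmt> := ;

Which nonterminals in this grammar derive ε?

{ <param> }

Directly nullable (have an ε-production): <param>.
No other nonterminal has a production whose RHS symbols are all nullable.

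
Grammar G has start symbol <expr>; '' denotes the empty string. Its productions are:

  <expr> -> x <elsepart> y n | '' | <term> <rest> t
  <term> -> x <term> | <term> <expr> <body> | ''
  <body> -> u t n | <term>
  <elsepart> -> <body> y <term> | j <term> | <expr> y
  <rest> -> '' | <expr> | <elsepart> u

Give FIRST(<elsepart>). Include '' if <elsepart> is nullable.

{ j, t, u, x, y }

From <elsepart> -> <body> y <term>: <body> nullable, take FIRST(<body>) ∪ {y} = { j, t, u, x, y }.
<elsepart> -> j <term> contributes {j}.
From <elsepart> -> <expr> y: <expr> nullable, take FIRST(<expr>) ∪ {y} = { j, t, u, x, y }.
Union: FIRST(<elsepart>) = { j, t, u, x, y }.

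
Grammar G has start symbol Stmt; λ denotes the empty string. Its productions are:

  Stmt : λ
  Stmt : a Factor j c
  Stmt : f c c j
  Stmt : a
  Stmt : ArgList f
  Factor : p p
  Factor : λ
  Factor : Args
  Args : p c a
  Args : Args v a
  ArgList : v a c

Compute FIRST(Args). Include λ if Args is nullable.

{ p }

Args : p c a contributes {p}.
From Args : Args v a: add FIRST(Args) = { p }.
Union: FIRST(Args) = { p }.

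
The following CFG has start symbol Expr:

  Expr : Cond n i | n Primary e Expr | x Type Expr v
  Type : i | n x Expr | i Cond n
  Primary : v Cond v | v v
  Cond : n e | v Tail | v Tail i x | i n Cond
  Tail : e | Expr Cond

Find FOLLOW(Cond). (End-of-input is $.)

In Expr : Cond n i: add FIRST(n i) = { n }.
In Type : i Cond n: add FIRST(n) = { n }.
In Primary : v Cond v: add FIRST(v) = { v }.
In Cond : i n Cond: Cond is at the end, add FOLLOW(Cond) = { i, n, v }.
In Tail : Expr Cond: Cond is at the end, add FOLLOW(Tail) = { i, n, v }.
Union: FOLLOW(Cond) = { i, n, v }.

{ i, n, v }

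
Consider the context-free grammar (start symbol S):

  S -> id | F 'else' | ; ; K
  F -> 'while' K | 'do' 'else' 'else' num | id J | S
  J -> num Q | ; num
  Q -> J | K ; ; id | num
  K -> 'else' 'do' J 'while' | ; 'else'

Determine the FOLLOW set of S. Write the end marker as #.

S is the start symbol, so # ∈ FOLLOW(S).
In F -> S: S is at the end, add FOLLOW(F) = { 'else' }.
Union: FOLLOW(S) = { #, 'else' }.

{ #, 'else' }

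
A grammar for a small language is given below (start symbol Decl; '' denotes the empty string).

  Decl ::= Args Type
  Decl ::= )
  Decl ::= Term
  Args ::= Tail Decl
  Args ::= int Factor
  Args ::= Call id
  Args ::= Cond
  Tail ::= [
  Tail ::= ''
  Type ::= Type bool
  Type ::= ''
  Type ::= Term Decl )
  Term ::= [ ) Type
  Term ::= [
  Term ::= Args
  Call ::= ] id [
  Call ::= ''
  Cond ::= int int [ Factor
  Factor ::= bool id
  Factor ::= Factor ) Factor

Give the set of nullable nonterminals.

{ Call, Tail, Type }

Directly nullable (have an ''-production): Tail, Type, Call.
No other nonterminal has a production whose RHS symbols are all nullable.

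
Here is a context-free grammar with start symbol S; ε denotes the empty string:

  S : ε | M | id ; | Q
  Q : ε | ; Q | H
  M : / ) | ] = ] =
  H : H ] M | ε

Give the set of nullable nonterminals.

{ H, Q, S }

Directly nullable (have an ε-production): S, Q, H.
No other nonterminal has a production whose RHS symbols are all nullable.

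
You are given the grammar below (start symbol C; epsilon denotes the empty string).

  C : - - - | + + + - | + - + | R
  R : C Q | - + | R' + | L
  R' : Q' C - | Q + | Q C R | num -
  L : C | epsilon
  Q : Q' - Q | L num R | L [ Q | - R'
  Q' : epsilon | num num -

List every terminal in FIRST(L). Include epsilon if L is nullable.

From L : C: add FIRST(C) = { +, -, [, num, epsilon } (including epsilon since C is nullable).
L : epsilon contributes epsilon.
Union: FIRST(L) = { +, -, [, num, epsilon }.

{ +, -, [, num, epsilon }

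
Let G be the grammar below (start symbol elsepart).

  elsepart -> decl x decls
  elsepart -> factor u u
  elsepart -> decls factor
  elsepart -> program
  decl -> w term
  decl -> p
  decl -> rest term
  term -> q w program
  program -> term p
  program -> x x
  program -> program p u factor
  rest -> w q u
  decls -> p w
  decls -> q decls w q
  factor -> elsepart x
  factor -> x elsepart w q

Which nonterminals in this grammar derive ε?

{ } (none)

No nonterminal has an empty production or an RHS whose symbols are all nullable.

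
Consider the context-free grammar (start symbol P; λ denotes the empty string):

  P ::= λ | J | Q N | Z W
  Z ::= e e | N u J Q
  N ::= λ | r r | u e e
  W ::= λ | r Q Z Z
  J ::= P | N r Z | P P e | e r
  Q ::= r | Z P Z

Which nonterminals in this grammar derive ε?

Directly nullable (have an λ-production): P, N, W.
J ::= P with every symbol nullable, so J is nullable.
No other nonterminal has a production whose RHS symbols are all nullable.

{ J, N, P, W }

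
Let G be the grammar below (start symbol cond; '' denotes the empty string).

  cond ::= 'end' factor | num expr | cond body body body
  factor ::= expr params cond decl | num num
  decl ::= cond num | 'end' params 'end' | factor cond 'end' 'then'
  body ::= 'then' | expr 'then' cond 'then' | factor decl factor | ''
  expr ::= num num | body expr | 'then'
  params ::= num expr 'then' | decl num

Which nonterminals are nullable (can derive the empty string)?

{ body }

Directly nullable (have an ''-production): body.
No other nonterminal has a production whose RHS symbols are all nullable.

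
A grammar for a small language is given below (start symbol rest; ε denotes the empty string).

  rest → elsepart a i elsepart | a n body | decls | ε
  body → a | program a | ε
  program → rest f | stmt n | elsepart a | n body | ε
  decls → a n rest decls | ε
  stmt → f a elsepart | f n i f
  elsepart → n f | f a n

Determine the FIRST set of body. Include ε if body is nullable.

{ a, f, n, ε }

body → a contributes {a}.
From body → program a: program nullable, take FIRST(program) ∪ {a} = { a, f, n }.
body → ε contributes ε.
Union: FIRST(body) = { a, f, n, ε }.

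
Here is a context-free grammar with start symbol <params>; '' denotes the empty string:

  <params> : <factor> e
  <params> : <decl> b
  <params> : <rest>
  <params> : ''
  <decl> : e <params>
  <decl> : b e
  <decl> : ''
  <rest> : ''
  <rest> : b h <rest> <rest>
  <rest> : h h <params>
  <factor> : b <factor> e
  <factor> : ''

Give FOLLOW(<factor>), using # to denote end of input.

{ e }

In <params> : <factor> e: add FIRST(e) = { e }.
In <factor> : b <factor> e: add FIRST(e) = { e }.
Union: FOLLOW(<factor>) = { e }.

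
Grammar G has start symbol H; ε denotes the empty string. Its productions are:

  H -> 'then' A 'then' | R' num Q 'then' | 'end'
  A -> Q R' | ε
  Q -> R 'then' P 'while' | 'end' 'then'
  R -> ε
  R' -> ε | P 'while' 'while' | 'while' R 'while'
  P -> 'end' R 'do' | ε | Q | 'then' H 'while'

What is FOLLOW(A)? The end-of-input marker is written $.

{ 'then' }

In H -> 'then' A 'then': add FIRST('then') = { 'then' }.
Union: FOLLOW(A) = { 'then' }.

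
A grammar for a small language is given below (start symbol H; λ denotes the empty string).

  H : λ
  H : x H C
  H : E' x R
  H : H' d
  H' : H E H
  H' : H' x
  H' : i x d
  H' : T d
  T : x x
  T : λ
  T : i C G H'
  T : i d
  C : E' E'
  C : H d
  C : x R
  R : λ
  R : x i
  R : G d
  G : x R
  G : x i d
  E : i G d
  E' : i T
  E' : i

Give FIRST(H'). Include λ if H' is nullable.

From H' : H E H: H nullable, take FIRST(H) ∪ FIRST(E) = { d, i, x }.
From H' : H' x: add FIRST(H') = { d, i, x }.
H' : i x d contributes {i}.
From H' : T d: T nullable, take FIRST(T) ∪ {d} = { d, i, x }.
Union: FIRST(H') = { d, i, x }.

{ d, i, x }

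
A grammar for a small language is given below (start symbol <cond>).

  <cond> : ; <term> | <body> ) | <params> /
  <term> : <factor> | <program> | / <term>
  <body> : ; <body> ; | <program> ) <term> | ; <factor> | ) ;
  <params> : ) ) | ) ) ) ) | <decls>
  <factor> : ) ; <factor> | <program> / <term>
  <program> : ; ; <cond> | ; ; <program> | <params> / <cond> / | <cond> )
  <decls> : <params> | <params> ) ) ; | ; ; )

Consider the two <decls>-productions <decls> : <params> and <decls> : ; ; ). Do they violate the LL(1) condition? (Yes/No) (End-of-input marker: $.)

Yes

FIRST(<params>) = { ), ; } and FIRST(; ; )) = { ; }.
Both contain ;, so the two alternatives are not disjoint — LL(1) conflict.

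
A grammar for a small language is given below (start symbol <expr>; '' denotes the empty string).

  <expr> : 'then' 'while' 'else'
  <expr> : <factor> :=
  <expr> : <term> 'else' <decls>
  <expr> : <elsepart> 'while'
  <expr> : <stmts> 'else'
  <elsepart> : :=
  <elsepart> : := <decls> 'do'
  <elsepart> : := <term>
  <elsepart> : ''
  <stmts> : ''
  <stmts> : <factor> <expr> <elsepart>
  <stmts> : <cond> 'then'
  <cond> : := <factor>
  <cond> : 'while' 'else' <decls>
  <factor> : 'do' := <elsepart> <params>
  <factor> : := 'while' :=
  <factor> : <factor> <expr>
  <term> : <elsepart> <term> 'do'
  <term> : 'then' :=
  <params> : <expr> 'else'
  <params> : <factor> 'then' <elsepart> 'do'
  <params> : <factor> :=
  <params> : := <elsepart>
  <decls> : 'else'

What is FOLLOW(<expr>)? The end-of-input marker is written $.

<expr> is the start symbol, so $ ∈ FOLLOW(<expr>).
In <stmts> : <factor> <expr> <elsepart>: add FIRST(<elsepart>)\{''} = { := }.
  Since <elsepart> is nullable, also add FOLLOW(<stmts>) = { 'else' }.
In <factor> : <factor> <expr>: <expr> is at the end, add FOLLOW(<factor>) = { 'do', 'else', 'then', 'while', := }.
In <params> : <expr> 'else': add FIRST('else') = { 'else' }.
Union: FOLLOW(<expr>) = { $, 'do', 'else', 'then', 'while', := }.

{ $, 'do', 'else', 'then', 'while', := }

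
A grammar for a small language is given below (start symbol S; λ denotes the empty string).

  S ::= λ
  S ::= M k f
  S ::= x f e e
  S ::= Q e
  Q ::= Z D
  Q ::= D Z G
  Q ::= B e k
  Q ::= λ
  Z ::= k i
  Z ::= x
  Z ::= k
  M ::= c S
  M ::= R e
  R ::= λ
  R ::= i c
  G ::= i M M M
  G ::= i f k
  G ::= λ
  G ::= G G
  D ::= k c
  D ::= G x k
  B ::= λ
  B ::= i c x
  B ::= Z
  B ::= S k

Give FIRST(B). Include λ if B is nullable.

{ c, e, i, k, x, λ }

B ::= λ contributes λ.
B ::= i c x contributes {i}.
From B ::= Z: add FIRST(Z) = { k, x }.
From B ::= S k: S nullable, take FIRST(S) ∪ {k} = { c, e, i, k, x }.
Union: FIRST(B) = { c, e, i, k, x, λ }.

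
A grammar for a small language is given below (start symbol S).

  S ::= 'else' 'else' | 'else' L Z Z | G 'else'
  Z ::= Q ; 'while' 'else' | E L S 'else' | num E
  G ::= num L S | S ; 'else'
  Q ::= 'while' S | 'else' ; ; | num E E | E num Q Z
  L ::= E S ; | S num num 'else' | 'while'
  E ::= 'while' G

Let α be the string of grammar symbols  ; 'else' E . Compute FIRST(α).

; is a terminal; add {;} and stop.

{ ; }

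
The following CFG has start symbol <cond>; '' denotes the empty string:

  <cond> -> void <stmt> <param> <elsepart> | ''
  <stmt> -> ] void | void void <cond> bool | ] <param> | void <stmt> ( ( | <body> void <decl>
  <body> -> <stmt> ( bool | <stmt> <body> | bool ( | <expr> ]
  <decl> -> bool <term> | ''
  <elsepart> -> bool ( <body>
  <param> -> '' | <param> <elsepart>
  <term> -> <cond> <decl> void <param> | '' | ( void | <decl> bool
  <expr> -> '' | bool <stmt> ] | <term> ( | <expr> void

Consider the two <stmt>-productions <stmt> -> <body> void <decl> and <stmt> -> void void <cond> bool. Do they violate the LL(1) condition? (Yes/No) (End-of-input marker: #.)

FIRST(<body> void <decl>) = { (, ], bool, void } and FIRST(void void <cond> bool) = { void }.
Both contain void, so the two alternatives are not disjoint — LL(1) conflict.

Yes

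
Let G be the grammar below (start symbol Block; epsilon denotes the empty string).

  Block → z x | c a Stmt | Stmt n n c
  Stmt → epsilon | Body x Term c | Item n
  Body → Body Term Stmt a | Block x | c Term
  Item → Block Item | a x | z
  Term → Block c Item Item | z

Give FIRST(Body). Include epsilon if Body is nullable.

{ a, c, n, z }

From Body → Body Term Stmt a: add FIRST(Body) = { a, c, n, z }.
From Body → Block x: add FIRST(Block) = { a, c, n, z }.
Body → c Term contributes {c}.
Union: FIRST(Body) = { a, c, n, z }.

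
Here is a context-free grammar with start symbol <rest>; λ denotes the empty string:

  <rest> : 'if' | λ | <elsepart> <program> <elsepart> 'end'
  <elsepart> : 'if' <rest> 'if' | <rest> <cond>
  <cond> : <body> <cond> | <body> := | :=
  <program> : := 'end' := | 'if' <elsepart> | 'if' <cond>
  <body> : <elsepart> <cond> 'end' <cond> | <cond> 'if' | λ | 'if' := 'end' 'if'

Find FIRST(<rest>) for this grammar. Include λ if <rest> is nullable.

{ 'if', :=, λ }

<rest> : 'if' contributes {'if'}.
<rest> : λ contributes λ.
From <rest> : <elsepart> <program> <elsepart> 'end': add FIRST(<elsepart>) = { 'if', := }.
Union: FIRST(<rest>) = { 'if', :=, λ }.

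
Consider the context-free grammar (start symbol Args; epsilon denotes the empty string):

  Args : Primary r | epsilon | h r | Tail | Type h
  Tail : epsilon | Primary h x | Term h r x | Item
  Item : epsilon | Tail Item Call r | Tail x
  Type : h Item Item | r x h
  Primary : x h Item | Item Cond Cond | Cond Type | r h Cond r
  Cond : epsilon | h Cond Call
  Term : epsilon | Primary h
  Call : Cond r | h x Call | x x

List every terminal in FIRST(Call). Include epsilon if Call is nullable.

{ h, r, x }

From Call : Cond r: Cond nullable, take FIRST(Cond) ∪ {r} = { h, r }.
Call : h x Call contributes {h}.
Call : x x contributes {x}.
Union: FIRST(Call) = { h, r, x }.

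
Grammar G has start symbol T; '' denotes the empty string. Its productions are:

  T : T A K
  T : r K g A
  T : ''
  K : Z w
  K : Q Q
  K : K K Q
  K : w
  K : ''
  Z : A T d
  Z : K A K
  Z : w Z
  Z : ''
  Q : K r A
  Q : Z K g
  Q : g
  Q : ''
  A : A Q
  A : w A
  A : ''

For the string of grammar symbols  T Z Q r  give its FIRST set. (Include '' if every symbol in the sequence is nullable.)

Add FIRST(T)\{''} = { d, g, r, w }; T is nullable, continue.
Add FIRST(Z)\{''} = { d, g, r, w }; Z is nullable, continue.
Add FIRST(Q)\{''} = { d, g, r, w }; Q is nullable, continue.
r is a terminal; add {r} and stop.

{ d, g, r, w }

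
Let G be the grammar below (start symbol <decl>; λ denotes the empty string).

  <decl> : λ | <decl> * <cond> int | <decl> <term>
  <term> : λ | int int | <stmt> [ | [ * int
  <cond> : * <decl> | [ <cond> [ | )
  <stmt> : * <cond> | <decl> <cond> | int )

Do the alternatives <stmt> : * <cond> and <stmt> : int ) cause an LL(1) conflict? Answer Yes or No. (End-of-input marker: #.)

No

FIRST(* <cond>) = { * } and FIRST(int )) = { int }.
The FIRST sets are disjoint and neither alternative is nullable — no conflict.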